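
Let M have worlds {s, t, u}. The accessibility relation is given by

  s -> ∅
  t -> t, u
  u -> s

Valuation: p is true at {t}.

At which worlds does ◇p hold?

s: no successors, so ◇p fails. ✗
t: successors {t, u}; p there: t:T, u:F. ✓
u: successors {s}; p there: s:F. ✗

{t}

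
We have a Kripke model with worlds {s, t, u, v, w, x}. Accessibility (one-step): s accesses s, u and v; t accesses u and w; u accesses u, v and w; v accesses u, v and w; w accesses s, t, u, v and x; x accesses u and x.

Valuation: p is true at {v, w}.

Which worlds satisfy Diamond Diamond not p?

{s, t, u, v, w, x}

s: successors {s, u, v}; Diamond not p there: s:T, u:T, v:T. ✓
t: successors {u, w}; Diamond not p there: u:T, w:T. ✓
u: successors {u, v, w}; Diamond not p there: u:T, v:T, w:T. ✓
v: successors {u, v, w}; Diamond not p there: u:T, v:T, w:T. ✓
w: successors {s, t, u, v, x}; Diamond not p there: s:T, t:T, u:T, v:T, x:T. ✓
x: successors {u, x}; Diamond not p there: u:T, x:T. ✓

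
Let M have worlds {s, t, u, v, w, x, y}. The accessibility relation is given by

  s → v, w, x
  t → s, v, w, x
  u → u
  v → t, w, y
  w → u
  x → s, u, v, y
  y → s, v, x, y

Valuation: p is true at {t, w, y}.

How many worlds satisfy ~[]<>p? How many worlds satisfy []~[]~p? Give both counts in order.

6 and 1

For ~[]<>p:
s: []<>p is F. ✓
t: []<>p is F. ✓
u: []<>p is F. ✓
v: []<>p is F. ✓
w: []<>p is F. ✓
x: []<>p is F. ✓
y: []<>p is T. ✗
— 6 worlds.
For []~[]~p:
s: successors {v, w, x}; ~[]~p there: v:T, w:F, x:T. ✗
t: successors {s, v, w, x}; ~[]~p there: s:T, v:T, w:F, x:T. ✗
u: successors {u}; ~[]~p there: u:F. ✗
v: successors {t, w, y}; ~[]~p there: t:T, w:F, y:T. ✗
w: successors {u}; ~[]~p there: u:F. ✗
x: successors {s, u, v, y}; ~[]~p there: s:T, u:F, v:T, y:T. ✗
y: successors {s, v, x, y}; ~[]~p there: s:T, v:T, x:T, y:T. ✓
— 1 world.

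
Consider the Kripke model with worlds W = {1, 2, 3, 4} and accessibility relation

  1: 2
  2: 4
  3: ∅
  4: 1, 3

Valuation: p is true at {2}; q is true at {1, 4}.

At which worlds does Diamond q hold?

{2, 4}

1: successors {2}; q there: 2:F. ✗
2: successors {4}; q there: 4:T. ✓
3: no successors, so Diamond q fails. ✗
4: successors {1, 3}; q there: 1:T, 3:F. ✓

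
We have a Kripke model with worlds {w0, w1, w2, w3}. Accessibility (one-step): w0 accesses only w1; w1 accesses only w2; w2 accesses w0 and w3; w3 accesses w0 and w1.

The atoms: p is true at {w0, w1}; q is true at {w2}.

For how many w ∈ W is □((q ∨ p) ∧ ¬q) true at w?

w0: successors {w1}; (q ∨ p) ∧ ¬q there: w1:T. ✓
w1: successors {w2}; (q ∨ p) ∧ ¬q there: w2:F. ✗
w2: successors {w0, w3}; (q ∨ p) ∧ ¬q there: w0:T, w3:F. ✗
w3: successors {w0, w1}; (q ∨ p) ∧ ¬q there: w0:T, w1:T. ✓
Satisfying worlds: {w0, w3}.

2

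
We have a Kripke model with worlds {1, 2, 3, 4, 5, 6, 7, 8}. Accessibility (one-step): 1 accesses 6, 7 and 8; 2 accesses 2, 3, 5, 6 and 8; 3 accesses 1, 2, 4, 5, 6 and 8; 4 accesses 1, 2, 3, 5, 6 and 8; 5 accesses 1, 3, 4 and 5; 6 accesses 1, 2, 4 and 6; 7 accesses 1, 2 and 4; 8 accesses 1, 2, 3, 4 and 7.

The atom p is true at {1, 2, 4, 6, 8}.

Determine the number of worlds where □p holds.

2

1: successors {6, 7, 8}; p there: 6:T, 7:F, 8:T. ✗
2: successors {2, 3, 5, 6, 8}; p there: 2:T, 3:F, 5:F, 6:T, 8:T. ✗
3: successors {1, 2, 4, 5, 6, 8}; p there: 1:T, 2:T, 4:T, 5:F, 6:T, 8:T. ✗
4: successors {1, 2, 3, 5, 6, 8}; p there: 1:T, 2:T, 3:F, 5:F, 6:T, 8:T. ✗
5: successors {1, 3, 4, 5}; p there: 1:T, 3:F, 4:T, 5:F. ✗
6: successors {1, 2, 4, 6}; p there: 1:T, 2:T, 4:T, 6:T. ✓
7: successors {1, 2, 4}; p there: 1:T, 2:T, 4:T. ✓
8: successors {1, 2, 3, 4, 7}; p there: 1:T, 2:T, 3:F, 4:T, 7:F. ✗
Satisfying worlds: {6, 7}.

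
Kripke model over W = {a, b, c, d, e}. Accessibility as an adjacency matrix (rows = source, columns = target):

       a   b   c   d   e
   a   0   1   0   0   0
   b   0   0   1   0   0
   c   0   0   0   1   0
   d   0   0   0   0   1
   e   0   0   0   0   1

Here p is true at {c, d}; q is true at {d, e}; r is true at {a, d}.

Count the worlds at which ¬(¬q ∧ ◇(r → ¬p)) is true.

3

a: ¬q ∧ ◇(r → ¬p) is T. ✗
b: ¬q ∧ ◇(r → ¬p) is T. ✗
c: ¬q ∧ ◇(r → ¬p) is F. ✓
d: ¬q ∧ ◇(r → ¬p) is F. ✓
e: ¬q ∧ ◇(r → ¬p) is F. ✓
Satisfying worlds: {c, d, e}.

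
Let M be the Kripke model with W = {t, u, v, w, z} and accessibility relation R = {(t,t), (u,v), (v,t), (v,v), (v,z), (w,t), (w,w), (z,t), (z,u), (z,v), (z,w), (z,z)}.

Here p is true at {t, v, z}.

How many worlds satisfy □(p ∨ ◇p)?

5

t: successors {t}; p ∨ ◇p there: t:T. ✓
u: successors {v}; p ∨ ◇p there: v:T. ✓
v: successors {t, v, z}; p ∨ ◇p there: t:T, v:T, z:T. ✓
w: successors {t, w}; p ∨ ◇p there: t:T, w:T. ✓
z: successors {t, u, v, w, z}; p ∨ ◇p there: t:T, u:T, v:T, w:T, z:T. ✓
Satisfying worlds: {t, u, v, w, z}.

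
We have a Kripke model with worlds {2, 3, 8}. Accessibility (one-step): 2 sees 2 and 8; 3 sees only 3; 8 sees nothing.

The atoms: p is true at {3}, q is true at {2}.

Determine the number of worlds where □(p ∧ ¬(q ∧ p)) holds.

2

2: successors {2, 8}; p ∧ ¬(q ∧ p) there: 2:F, 8:F. ✗
3: successors {3}; p ∧ ¬(q ∧ p) there: 3:T. ✓
8: no successors, so □(p ∧ ¬(q ∧ p)) holds vacuously. ✓
Satisfying worlds: {3, 8}.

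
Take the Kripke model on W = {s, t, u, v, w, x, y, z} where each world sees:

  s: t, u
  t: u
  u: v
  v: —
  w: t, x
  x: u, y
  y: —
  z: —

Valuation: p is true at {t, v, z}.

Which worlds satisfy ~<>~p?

s: <>~p is T. ✗
t: <>~p is T. ✗
u: <>~p is F. ✓
v: <>~p is F. ✓
w: <>~p is T. ✗
x: <>~p is T. ✗
y: <>~p is F. ✓
z: <>~p is F. ✓

{u, v, y, z}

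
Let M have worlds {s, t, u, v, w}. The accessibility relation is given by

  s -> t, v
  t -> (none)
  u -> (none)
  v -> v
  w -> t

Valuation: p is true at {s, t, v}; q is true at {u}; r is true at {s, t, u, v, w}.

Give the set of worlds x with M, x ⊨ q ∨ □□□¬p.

s: q is F, □□□¬p is F. ✗
t: q is F, □□□¬p is T. ✓
u: q is T, □□□¬p is T. ✓
v: q is F, □□□¬p is F. ✗
w: q is F, □□□¬p is T. ✓

{t, u, w}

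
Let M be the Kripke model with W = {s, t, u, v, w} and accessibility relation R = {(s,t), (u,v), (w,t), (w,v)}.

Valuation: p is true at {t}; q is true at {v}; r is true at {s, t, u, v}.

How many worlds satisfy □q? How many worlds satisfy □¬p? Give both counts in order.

3 and 3

For □q:
s: successors {t}; q there: t:F. ✗
t: no successors, so □q holds vacuously. ✓
u: successors {v}; q there: v:T. ✓
v: no successors, so □q holds vacuously. ✓
w: successors {t, v}; q there: t:F, v:T. ✗
— 3 worlds.
For □¬p:
s: successors {t}; ¬p there: t:F. ✗
t: no successors, so □¬p holds vacuously. ✓
u: successors {v}; ¬p there: v:T. ✓
v: no successors, so □¬p holds vacuously. ✓
w: successors {t, v}; ¬p there: t:F, v:T. ✗
— 3 worlds.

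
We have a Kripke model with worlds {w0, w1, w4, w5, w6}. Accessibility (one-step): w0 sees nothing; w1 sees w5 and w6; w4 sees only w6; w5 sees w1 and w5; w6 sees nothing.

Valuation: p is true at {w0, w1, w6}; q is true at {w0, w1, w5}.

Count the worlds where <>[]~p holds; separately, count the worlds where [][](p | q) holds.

For <>[]~p:
w0: no successors, so <>[]~p fails. ✗
w1: successors {w5, w6}; []~p there: w5:F, w6:T. ✓
w4: successors {w6}; []~p there: w6:T. ✓
w5: successors {w1, w5}; []~p there: w1:F, w5:F. ✗
w6: no successors, so <>[]~p fails. ✗
— 2 worlds.
For [][](p | q):
w0: no successors, so [][](p | q) holds vacuously. ✓
w1: successors {w5, w6}; [](p | q) there: w5:T, w6:T. ✓
w4: successors {w6}; [](p | q) there: w6:T. ✓
w5: successors {w1, w5}; [](p | q) there: w1:T, w5:T. ✓
w6: no successors, so [][](p | q) holds vacuously. ✓
— 5 worlds.

2 and 5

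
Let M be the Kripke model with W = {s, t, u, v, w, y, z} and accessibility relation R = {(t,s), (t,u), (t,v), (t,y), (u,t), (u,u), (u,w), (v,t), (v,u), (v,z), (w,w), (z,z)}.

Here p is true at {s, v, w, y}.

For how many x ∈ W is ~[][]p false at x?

3

s: [][]p is T. ✗
t: [][]p is F. ✓
u: [][]p is F. ✓
v: [][]p is F. ✓
w: [][]p is T. ✗
y: [][]p is T. ✗
z: [][]p is F. ✓
Satisfying worlds: {t, u, v, z}.
So ~[][]p fails at the other 3 worlds.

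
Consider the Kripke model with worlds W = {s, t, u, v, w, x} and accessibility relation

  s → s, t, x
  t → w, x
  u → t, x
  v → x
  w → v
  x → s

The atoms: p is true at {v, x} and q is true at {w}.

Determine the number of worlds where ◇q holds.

s: successors {s, t, x}; q there: s:F, t:F, x:F. ✗
t: successors {w, x}; q there: w:T, x:F. ✓
u: successors {t, x}; q there: t:F, x:F. ✗
v: successors {x}; q there: x:F. ✗
w: successors {v}; q there: v:F. ✗
x: successors {s}; q there: s:F. ✗
Satisfying worlds: {t}.

1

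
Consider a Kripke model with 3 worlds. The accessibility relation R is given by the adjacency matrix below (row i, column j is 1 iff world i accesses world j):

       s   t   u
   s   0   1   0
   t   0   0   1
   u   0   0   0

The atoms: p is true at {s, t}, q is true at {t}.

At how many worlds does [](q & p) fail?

s: successors {t}; q & p there: t:T. ✓
t: successors {u}; q & p there: u:F. ✗
u: no successors, so [](q & p) holds vacuously. ✓
Satisfying worlds: {s, u}.
So [](q & p) fails at the other 1 world.

1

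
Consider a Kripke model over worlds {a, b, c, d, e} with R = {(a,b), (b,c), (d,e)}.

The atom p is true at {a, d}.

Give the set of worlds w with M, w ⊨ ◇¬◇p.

{a, b, d}

a: successors {b}; ¬◇p there: b:T. ✓
b: successors {c}; ¬◇p there: c:T. ✓
c: no successors, so ◇¬◇p fails. ✗
d: successors {e}; ¬◇p there: e:T. ✓
e: no successors, so ◇¬◇p fails. ✗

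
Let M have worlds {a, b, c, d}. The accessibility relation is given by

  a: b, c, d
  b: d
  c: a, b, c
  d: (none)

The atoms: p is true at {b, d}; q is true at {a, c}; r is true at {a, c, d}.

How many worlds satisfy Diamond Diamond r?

2

a: successors {b, c, d}; Diamond r there: b:T, c:T, d:F. ✓
b: successors {d}; Diamond r there: d:F. ✗
c: successors {a, b, c}; Diamond r there: a:T, b:T, c:T. ✓
d: no successors, so Diamond Diamond r fails. ✗
Satisfying worlds: {a, c}.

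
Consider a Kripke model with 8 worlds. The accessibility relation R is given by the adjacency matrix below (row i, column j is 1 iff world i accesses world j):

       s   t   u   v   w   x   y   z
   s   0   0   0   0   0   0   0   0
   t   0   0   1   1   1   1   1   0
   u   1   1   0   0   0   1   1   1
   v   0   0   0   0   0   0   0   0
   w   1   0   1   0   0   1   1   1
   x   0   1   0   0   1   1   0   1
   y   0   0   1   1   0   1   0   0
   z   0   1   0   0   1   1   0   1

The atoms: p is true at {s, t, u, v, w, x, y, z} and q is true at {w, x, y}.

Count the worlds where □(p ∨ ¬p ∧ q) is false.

0

s: no successors, so □(p ∨ ¬p ∧ q) holds vacuously. ✓
t: successors {u, v, w, x, y}; p ∨ ¬p ∧ q there: u:T, v:T, w:T, x:T, y:T. ✓
u: successors {s, t, x, y, z}; p ∨ ¬p ∧ q there: s:T, t:T, x:T, y:T, z:T. ✓
v: no successors, so □(p ∨ ¬p ∧ q) holds vacuously. ✓
w: successors {s, u, x, y, z}; p ∨ ¬p ∧ q there: s:T, u:T, x:T, y:T, z:T. ✓
x: successors {t, w, x, z}; p ∨ ¬p ∧ q there: t:T, w:T, x:T, z:T. ✓
y: successors {u, v, x}; p ∨ ¬p ∧ q there: u:T, v:T, x:T. ✓
z: successors {t, w, x, z}; p ∨ ¬p ∧ q there: t:T, w:T, x:T, z:T. ✓
Satisfying worlds: {s, t, u, v, w, x, y, z}.
So □(p ∨ ¬p ∧ q) fails at the other 0 worlds.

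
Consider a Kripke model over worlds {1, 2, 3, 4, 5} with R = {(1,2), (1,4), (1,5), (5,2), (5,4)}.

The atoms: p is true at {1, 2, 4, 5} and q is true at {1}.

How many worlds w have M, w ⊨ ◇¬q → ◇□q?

1: ◇¬q is T, ◇□q is T. ✓
2: ◇¬q is F, ◇□q is F. ✓
3: ◇¬q is F, ◇□q is F. ✓
4: ◇¬q is F, ◇□q is F. ✓
5: ◇¬q is T, ◇□q is T. ✓
Satisfying worlds: {1, 2, 3, 4, 5}.

5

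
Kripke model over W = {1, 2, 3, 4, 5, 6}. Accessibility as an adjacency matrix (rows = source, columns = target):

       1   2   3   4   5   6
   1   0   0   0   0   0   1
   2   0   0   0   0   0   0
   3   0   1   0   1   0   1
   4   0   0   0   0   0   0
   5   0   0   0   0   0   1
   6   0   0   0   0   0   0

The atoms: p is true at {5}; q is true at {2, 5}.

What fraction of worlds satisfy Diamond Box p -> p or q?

2/3

1: Diamond Box p is T, p or q is F. ✗
2: Diamond Box p is F, p or q is T. ✓
3: Diamond Box p is T, p or q is F. ✗
4: Diamond Box p is F, p or q is F. ✓
5: Diamond Box p is T, p or q is T. ✓
6: Diamond Box p is F, p or q is F. ✓
That's 4 of 6 worlds, so 4/6 = 2/3.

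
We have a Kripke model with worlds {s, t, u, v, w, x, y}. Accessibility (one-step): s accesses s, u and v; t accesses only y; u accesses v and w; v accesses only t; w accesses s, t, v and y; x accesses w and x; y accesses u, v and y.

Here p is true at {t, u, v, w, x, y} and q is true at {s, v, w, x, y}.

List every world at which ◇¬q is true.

s: successors {s, u, v}; ¬q there: s:F, u:T, v:F. ✓
t: successors {y}; ¬q there: y:F. ✗
u: successors {v, w}; ¬q there: v:F, w:F. ✗
v: successors {t}; ¬q there: t:T. ✓
w: successors {s, t, v, y}; ¬q there: s:F, t:T, v:F, y:F. ✓
x: successors {w, x}; ¬q there: w:F, x:F. ✗
y: successors {u, v, y}; ¬q there: u:T, v:F, y:F. ✓

{s, v, w, y}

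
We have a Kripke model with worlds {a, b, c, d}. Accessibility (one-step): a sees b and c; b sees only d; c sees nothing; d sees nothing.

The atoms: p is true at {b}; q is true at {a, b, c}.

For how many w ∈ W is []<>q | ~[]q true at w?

3

a: []<>q is F, ~[]q is F. ✗
b: []<>q is F, ~[]q is T. ✓
c: []<>q is T, ~[]q is F. ✓
d: []<>q is T, ~[]q is F. ✓
Satisfying worlds: {b, c, d}.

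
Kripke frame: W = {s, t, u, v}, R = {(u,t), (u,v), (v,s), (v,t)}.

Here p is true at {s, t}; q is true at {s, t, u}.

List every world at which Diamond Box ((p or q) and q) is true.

{u, v}

s: no successors, so Diamond Box ((p or q) and q) fails. ✗
t: no successors, so Diamond Box ((p or q) and q) fails. ✗
u: successors {t, v}; Box ((p or q) and q) there: t:T, v:T. ✓
v: successors {s, t}; Box ((p or q) and q) there: s:T, t:T. ✓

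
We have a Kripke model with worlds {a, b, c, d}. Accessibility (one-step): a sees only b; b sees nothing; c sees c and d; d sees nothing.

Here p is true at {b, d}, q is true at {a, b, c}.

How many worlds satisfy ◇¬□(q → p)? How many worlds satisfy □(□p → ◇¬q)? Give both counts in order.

1 and 2

For ◇¬□(q → p):
a: successors {b}; ¬□(q → p) there: b:F. ✗
b: no successors, so ◇¬□(q → p) fails. ✗
c: successors {c, d}; ¬□(q → p) there: c:T, d:F. ✓
d: no successors, so ◇¬□(q → p) fails. ✗
— 1 world.
For □(□p → ◇¬q):
a: successors {b}; □p → ◇¬q there: b:F. ✗
b: no successors, so □(□p → ◇¬q) holds vacuously. ✓
c: successors {c, d}; □p → ◇¬q there: c:T, d:F. ✗
d: no successors, so □(□p → ◇¬q) holds vacuously. ✓
— 2 worlds.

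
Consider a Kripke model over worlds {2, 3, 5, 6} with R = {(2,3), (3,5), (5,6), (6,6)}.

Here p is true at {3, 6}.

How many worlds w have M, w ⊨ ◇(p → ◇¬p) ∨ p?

2: ◇(p → ◇¬p) is T, p is F. ✓
3: ◇(p → ◇¬p) is T, p is T. ✓
5: ◇(p → ◇¬p) is F, p is F. ✗
6: ◇(p → ◇¬p) is F, p is T. ✓
Satisfying worlds: {2, 3, 6}.

3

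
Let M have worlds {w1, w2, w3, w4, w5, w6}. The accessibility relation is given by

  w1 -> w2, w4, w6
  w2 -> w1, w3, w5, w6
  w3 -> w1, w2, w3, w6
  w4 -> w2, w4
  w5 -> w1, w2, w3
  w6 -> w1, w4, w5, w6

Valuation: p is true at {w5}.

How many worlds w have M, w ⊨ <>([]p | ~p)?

w1: successors {w2, w4, w6}; []p | ~p there: w2:T, w4:T, w6:T. ✓
w2: successors {w1, w3, w5, w6}; []p | ~p there: w1:T, w3:T, w5:F, w6:T. ✓
w3: successors {w1, w2, w3, w6}; []p | ~p there: w1:T, w2:T, w3:T, w6:T. ✓
w4: successors {w2, w4}; []p | ~p there: w2:T, w4:T. ✓
w5: successors {w1, w2, w3}; []p | ~p there: w1:T, w2:T, w3:T. ✓
w6: successors {w1, w4, w5, w6}; []p | ~p there: w1:T, w4:T, w5:F, w6:T. ✓
Satisfying worlds: {w1, w2, w3, w4, w5, w6}.

6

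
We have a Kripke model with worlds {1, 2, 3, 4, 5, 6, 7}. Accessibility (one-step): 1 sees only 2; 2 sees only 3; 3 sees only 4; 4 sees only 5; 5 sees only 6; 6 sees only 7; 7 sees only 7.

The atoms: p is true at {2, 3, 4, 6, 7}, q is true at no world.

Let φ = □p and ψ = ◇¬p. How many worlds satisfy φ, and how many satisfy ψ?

For □p:
1: successors {2}; p there: 2:T. ✓
2: successors {3}; p there: 3:T. ✓
3: successors {4}; p there: 4:T. ✓
4: successors {5}; p there: 5:F. ✗
5: successors {6}; p there: 6:T. ✓
6: successors {7}; p there: 7:T. ✓
7: successors {7}; p there: 7:T. ✓
— 6 worlds.
For ◇¬p:
1: successors {2}; ¬p there: 2:F. ✗
2: successors {3}; ¬p there: 3:F. ✗
3: successors {4}; ¬p there: 4:F. ✗
4: successors {5}; ¬p there: 5:T. ✓
5: successors {6}; ¬p there: 6:F. ✗
6: successors {7}; ¬p there: 7:F. ✗
7: successors {7}; ¬p there: 7:F. ✗
— 1 world.

6 and 1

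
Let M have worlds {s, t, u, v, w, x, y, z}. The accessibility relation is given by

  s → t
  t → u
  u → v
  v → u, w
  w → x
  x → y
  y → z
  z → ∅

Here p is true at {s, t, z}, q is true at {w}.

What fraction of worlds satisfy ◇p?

s: successors {t}; p there: t:T. ✓
t: successors {u}; p there: u:F. ✗
u: successors {v}; p there: v:F. ✗
v: successors {u, w}; p there: u:F, w:F. ✗
w: successors {x}; p there: x:F. ✗
x: successors {y}; p there: y:F. ✗
y: successors {z}; p there: z:T. ✓
z: no successors, so ◇p fails. ✗
That's 2 of 8 worlds, so 2/8 = 1/4.

1/4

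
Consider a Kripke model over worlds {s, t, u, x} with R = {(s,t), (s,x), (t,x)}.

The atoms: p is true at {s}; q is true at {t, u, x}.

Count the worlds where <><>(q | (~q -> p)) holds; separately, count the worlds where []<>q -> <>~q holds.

For <><>(q | (~q -> p)):
s: successors {t, x}; <>(q | (~q -> p)) there: t:T, x:F. ✓
t: successors {x}; <>(q | (~q -> p)) there: x:F. ✗
u: no successors, so <><>(q | (~q -> p)) fails. ✗
x: no successors, so <><>(q | (~q -> p)) fails. ✗
— 1 world.
For []<>q -> <>~q:
s: []<>q is F, <>~q is F. ✓
t: []<>q is F, <>~q is F. ✓
u: []<>q is T, <>~q is F. ✗
x: []<>q is T, <>~q is F. ✗
— 2 worlds.

1 and 2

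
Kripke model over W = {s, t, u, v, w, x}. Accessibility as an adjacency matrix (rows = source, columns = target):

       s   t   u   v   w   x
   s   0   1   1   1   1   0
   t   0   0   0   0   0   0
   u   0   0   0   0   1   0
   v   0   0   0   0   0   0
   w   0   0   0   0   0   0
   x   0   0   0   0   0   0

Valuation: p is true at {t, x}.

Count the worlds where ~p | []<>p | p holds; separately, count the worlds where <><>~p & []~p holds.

6 and 0

For ~p | []<>p | p:
s: ~p | []<>p is T, p is F. ✓
t: ~p | []<>p is T, p is T. ✓
u: ~p | []<>p is T, p is F. ✓
v: ~p | []<>p is T, p is F. ✓
w: ~p | []<>p is T, p is F. ✓
x: ~p | []<>p is T, p is T. ✓
— 6 worlds.
For <><>~p & []~p:
s: <><>~p is T, []~p is F. ✗
t: <><>~p is F, []~p is T. ✗
u: <><>~p is F, []~p is T. ✗
v: <><>~p is F, []~p is T. ✗
w: <><>~p is F, []~p is T. ✗
x: <><>~p is F, []~p is T. ✗
— 0 worlds.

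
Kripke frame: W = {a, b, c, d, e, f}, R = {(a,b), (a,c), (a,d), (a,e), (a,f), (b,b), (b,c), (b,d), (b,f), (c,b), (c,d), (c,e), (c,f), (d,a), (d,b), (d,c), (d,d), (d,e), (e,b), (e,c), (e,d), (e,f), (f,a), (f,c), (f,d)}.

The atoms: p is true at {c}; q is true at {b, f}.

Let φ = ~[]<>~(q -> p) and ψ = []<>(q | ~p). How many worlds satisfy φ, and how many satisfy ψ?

4 and 6

For ~[]<>~(q -> p):
a: []<>~(q -> p) is F. ✓
b: []<>~(q -> p) is F. ✓
c: []<>~(q -> p) is F. ✓
d: []<>~(q -> p) is T. ✗
e: []<>~(q -> p) is F. ✓
f: []<>~(q -> p) is T. ✗
— 4 worlds.
For []<>(q | ~p):
a: successors {b, c, d, e, f}; <>(q | ~p) there: b:T, c:T, d:T, e:T, f:T. ✓
b: successors {b, c, d, f}; <>(q | ~p) there: b:T, c:T, d:T, f:T. ✓
c: successors {b, d, e, f}; <>(q | ~p) there: b:T, d:T, e:T, f:T. ✓
d: successors {a, b, c, d, e}; <>(q | ~p) there: a:T, b:T, c:T, d:T, e:T. ✓
e: successors {b, c, d, f}; <>(q | ~p) there: b:T, c:T, d:T, f:T. ✓
f: successors {a, c, d}; <>(q | ~p) there: a:T, c:T, d:T. ✓
— 6 worlds.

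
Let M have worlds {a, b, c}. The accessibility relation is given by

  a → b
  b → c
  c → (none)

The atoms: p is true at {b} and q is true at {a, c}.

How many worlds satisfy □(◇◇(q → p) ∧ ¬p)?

1

a: successors {b}; ◇◇(q → p) ∧ ¬p there: b:F. ✗
b: successors {c}; ◇◇(q → p) ∧ ¬p there: c:F. ✗
c: no successors, so □(◇◇(q → p) ∧ ¬p) holds vacuously. ✓
Satisfying worlds: {c}.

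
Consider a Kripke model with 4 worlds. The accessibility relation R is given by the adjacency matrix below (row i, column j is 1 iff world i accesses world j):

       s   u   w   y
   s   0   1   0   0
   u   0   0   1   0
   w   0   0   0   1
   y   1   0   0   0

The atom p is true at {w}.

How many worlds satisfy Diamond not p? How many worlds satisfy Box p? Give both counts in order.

3 and 1

For Diamond not p:
s: successors {u}; not p there: u:T. ✓
u: successors {w}; not p there: w:F. ✗
w: successors {y}; not p there: y:T. ✓
y: successors {s}; not p there: s:T. ✓
— 3 worlds.
For Box p:
s: successors {u}; p there: u:F. ✗
u: successors {w}; p there: w:T. ✓
w: successors {y}; p there: y:F. ✗
y: successors {s}; p there: s:F. ✗
— 1 world.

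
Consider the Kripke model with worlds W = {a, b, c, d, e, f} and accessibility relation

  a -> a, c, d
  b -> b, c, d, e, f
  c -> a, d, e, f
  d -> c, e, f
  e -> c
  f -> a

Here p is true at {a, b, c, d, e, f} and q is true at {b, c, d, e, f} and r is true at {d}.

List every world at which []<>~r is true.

a: successors {a, c, d}; <>~r there: a:T, c:T, d:T. ✓
b: successors {b, c, d, e, f}; <>~r there: b:T, c:T, d:T, e:T, f:T. ✓
c: successors {a, d, e, f}; <>~r there: a:T, d:T, e:T, f:T. ✓
d: successors {c, e, f}; <>~r there: c:T, e:T, f:T. ✓
e: successors {c}; <>~r there: c:T. ✓
f: successors {a}; <>~r there: a:T. ✓

{a, b, c, d, e, f}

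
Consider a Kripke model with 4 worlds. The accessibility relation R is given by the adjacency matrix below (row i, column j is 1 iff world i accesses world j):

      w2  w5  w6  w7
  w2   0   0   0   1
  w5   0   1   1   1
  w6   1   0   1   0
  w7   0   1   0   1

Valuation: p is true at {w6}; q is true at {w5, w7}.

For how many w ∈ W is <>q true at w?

w2: successors {w7}; q there: w7:T. ✓
w5: successors {w5, w6, w7}; q there: w5:T, w6:F, w7:T. ✓
w6: successors {w2, w6}; q there: w2:F, w6:F. ✗
w7: successors {w5, w7}; q there: w5:T, w7:T. ✓
Satisfying worlds: {w2, w5, w7}.

3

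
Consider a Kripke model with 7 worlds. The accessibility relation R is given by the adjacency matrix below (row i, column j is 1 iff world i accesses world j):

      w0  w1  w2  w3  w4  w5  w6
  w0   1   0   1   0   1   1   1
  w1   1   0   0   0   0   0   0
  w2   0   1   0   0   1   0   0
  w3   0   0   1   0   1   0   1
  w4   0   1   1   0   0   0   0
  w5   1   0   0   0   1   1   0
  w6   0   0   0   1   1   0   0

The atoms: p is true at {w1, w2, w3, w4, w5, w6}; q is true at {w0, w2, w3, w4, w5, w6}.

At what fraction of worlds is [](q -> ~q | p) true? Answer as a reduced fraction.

4/7

w0: successors {w0, w2, w4, w5, w6}; q -> ~q | p there: w0:F, w2:T, w4:T, w5:T, w6:T. ✗
w1: successors {w0}; q -> ~q | p there: w0:F. ✗
w2: successors {w1, w4}; q -> ~q | p there: w1:T, w4:T. ✓
w3: successors {w2, w4, w6}; q -> ~q | p there: w2:T, w4:T, w6:T. ✓
w4: successors {w1, w2}; q -> ~q | p there: w1:T, w2:T. ✓
w5: successors {w0, w4, w5}; q -> ~q | p there: w0:F, w4:T, w5:T. ✗
w6: successors {w3, w4}; q -> ~q | p there: w3:T, w4:T. ✓
That's 4 of 7 worlds, so 4/7.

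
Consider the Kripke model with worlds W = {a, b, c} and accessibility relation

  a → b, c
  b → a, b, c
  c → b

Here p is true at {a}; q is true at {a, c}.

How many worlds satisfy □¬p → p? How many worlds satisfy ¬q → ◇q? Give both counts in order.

For □¬p → p:
a: □¬p is T, p is T. ✓
b: □¬p is F, p is F. ✓
c: □¬p is T, p is F. ✗
— 2 worlds.
For ¬q → ◇q:
a: ¬q is F, ◇q is T. ✓
b: ¬q is T, ◇q is T. ✓
c: ¬q is F, ◇q is F. ✓
— 3 worlds.

2 and 3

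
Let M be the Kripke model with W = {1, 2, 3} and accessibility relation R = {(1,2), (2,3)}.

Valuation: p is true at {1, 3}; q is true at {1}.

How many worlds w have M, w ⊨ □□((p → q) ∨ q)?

2

1: successors {2}; □((p → q) ∨ q) there: 2:F. ✗
2: successors {3}; □((p → q) ∨ q) there: 3:T. ✓
3: no successors, so □□((p → q) ∨ q) holds vacuously. ✓
Satisfying worlds: {2, 3}.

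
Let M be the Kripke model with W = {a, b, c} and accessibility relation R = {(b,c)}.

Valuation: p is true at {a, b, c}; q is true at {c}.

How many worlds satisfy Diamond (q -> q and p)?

a: no successors, so Diamond (q -> q and p) fails. ✗
b: successors {c}; q -> q and p there: c:T. ✓
c: no successors, so Diamond (q -> q and p) fails. ✗
Satisfying worlds: {b}.

1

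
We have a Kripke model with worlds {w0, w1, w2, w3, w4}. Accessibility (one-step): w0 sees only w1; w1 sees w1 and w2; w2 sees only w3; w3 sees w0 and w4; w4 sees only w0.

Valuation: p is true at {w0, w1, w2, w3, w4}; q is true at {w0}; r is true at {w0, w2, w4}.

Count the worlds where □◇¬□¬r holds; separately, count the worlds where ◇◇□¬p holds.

For □◇¬□¬r:
w0: successors {w1}; ◇¬□¬r there: w1:T. ✓
w1: successors {w1, w2}; ◇¬□¬r there: w1:T, w2:T. ✓
w2: successors {w3}; ◇¬□¬r there: w3:T. ✓
w3: successors {w0, w4}; ◇¬□¬r there: w0:T, w4:F. ✗
w4: successors {w0}; ◇¬□¬r there: w0:T. ✓
— 4 worlds.
For ◇◇□¬p:
w0: successors {w1}; ◇□¬p there: w1:F. ✗
w1: successors {w1, w2}; ◇□¬p there: w1:F, w2:F. ✗
w2: successors {w3}; ◇□¬p there: w3:F. ✗
w3: successors {w0, w4}; ◇□¬p there: w0:F, w4:F. ✗
w4: successors {w0}; ◇□¬p there: w0:F. ✗
— 0 worlds.

4 and 0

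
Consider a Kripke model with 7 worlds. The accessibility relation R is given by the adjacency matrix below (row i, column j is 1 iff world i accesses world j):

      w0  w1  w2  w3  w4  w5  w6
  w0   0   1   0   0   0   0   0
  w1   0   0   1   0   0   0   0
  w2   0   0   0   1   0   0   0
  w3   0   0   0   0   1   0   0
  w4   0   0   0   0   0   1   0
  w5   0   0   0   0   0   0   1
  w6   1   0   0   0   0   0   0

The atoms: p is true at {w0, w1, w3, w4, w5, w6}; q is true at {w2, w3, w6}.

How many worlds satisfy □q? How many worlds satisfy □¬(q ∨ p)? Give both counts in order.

3 and 0

For □q:
w0: successors {w1}; q there: w1:F. ✗
w1: successors {w2}; q there: w2:T. ✓
w2: successors {w3}; q there: w3:T. ✓
w3: successors {w4}; q there: w4:F. ✗
w4: successors {w5}; q there: w5:F. ✗
w5: successors {w6}; q there: w6:T. ✓
w6: successors {w0}; q there: w0:F. ✗
— 3 worlds.
For □¬(q ∨ p):
w0: successors {w1}; ¬(q ∨ p) there: w1:F. ✗
w1: successors {w2}; ¬(q ∨ p) there: w2:F. ✗
w2: successors {w3}; ¬(q ∨ p) there: w3:F. ✗
w3: successors {w4}; ¬(q ∨ p) there: w4:F. ✗
w4: successors {w5}; ¬(q ∨ p) there: w5:F. ✗
w5: successors {w6}; ¬(q ∨ p) there: w6:F. ✗
w6: successors {w0}; ¬(q ∨ p) there: w0:F. ✗
— 0 worlds.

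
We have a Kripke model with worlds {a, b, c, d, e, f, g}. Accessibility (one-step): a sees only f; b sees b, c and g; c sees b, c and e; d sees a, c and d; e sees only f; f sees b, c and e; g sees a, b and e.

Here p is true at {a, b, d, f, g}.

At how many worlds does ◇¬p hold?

5

a: successors {f}; ¬p there: f:F. ✗
b: successors {b, c, g}; ¬p there: b:F, c:T, g:F. ✓
c: successors {b, c, e}; ¬p there: b:F, c:T, e:T. ✓
d: successors {a, c, d}; ¬p there: a:F, c:T, d:F. ✓
e: successors {f}; ¬p there: f:F. ✗
f: successors {b, c, e}; ¬p there: b:F, c:T, e:T. ✓
g: successors {a, b, e}; ¬p there: a:F, b:F, e:T. ✓
Satisfying worlds: {b, c, d, f, g}.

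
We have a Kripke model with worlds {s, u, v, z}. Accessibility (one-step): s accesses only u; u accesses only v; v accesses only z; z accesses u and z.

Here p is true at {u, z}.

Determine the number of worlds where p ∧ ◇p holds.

1

s: p is F, ◇p is T. ✗
u: p is T, ◇p is F. ✗
v: p is F, ◇p is T. ✗
z: p is T, ◇p is T. ✓
Satisfying worlds: {z}.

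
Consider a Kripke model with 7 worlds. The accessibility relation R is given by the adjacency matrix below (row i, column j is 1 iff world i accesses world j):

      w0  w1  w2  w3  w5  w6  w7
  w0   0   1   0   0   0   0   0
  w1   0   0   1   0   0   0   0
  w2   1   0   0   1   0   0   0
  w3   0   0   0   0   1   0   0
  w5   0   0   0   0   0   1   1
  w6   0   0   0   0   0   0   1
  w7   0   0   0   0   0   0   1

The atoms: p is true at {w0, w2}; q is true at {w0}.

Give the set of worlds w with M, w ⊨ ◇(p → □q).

w0: successors {w1}; p → □q there: w1:T. ✓
w1: successors {w2}; p → □q there: w2:F. ✗
w2: successors {w0, w3}; p → □q there: w0:F, w3:T. ✓
w3: successors {w5}; p → □q there: w5:T. ✓
w5: successors {w6, w7}; p → □q there: w6:T, w7:T. ✓
w6: successors {w7}; p → □q there: w7:T. ✓
w7: successors {w7}; p → □q there: w7:T. ✓

{w0, w2, w3, w5, w6, w7}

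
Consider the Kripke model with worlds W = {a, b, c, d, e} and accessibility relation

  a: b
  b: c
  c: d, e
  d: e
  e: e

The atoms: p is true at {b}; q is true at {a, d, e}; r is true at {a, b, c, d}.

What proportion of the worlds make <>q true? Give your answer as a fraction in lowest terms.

a: successors {b}; q there: b:F. ✗
b: successors {c}; q there: c:F. ✗
c: successors {d, e}; q there: d:T, e:T. ✓
d: successors {e}; q there: e:T. ✓
e: successors {e}; q there: e:T. ✓
That's 3 of 5 worlds, so 3/5.

3/5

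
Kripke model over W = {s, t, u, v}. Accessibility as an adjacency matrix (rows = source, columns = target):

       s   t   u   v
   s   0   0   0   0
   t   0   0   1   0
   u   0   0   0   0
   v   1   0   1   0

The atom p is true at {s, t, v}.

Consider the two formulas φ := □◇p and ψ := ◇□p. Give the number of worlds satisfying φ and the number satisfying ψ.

2 and 2

For □◇p:
s: no successors, so □◇p holds vacuously. ✓
t: successors {u}; ◇p there: u:F. ✗
u: no successors, so □◇p holds vacuously. ✓
v: successors {s, u}; ◇p there: s:F, u:F. ✗
— 2 worlds.
For ◇□p:
s: no successors, so ◇□p fails. ✗
t: successors {u}; □p there: u:T. ✓
u: no successors, so ◇□p fails. ✗
v: successors {s, u}; □p there: s:T, u:T. ✓
— 2 worlds.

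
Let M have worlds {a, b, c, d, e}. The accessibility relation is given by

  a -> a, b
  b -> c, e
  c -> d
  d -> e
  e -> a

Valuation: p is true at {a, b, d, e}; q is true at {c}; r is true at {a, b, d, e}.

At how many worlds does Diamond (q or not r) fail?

4

a: successors {a, b}; q or not r there: a:F, b:F. ✗
b: successors {c, e}; q or not r there: c:T, e:F. ✓
c: successors {d}; q or not r there: d:F. ✗
d: successors {e}; q or not r there: e:F. ✗
e: successors {a}; q or not r there: a:F. ✗
Satisfying worlds: {b}.
So Diamond (q or not r) fails at the other 4 worlds.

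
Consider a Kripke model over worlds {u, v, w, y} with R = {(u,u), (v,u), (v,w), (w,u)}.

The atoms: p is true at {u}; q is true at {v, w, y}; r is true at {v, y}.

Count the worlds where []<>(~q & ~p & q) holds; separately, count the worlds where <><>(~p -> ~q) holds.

1 and 3

For []<>(~q & ~p & q):
u: successors {u}; <>(~q & ~p & q) there: u:F. ✗
v: successors {u, w}; <>(~q & ~p & q) there: u:F, w:F. ✗
w: successors {u}; <>(~q & ~p & q) there: u:F. ✗
y: no successors, so []<>(~q & ~p & q) holds vacuously. ✓
— 1 world.
For <><>(~p -> ~q):
u: successors {u}; <>(~p -> ~q) there: u:T. ✓
v: successors {u, w}; <>(~p -> ~q) there: u:T, w:T. ✓
w: successors {u}; <>(~p -> ~q) there: u:T. ✓
y: no successors, so <><>(~p -> ~q) fails. ✗
— 3 worlds.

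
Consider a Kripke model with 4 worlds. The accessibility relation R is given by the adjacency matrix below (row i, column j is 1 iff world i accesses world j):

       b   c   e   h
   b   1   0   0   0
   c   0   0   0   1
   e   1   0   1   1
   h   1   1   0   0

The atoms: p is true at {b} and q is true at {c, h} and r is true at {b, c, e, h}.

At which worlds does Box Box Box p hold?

{b}

b: successors {b}; Box Box p there: b:T. ✓
c: successors {h}; Box Box p there: h:F. ✗
e: successors {b, e, h}; Box Box p there: b:T, e:F, h:F. ✗
h: successors {b, c}; Box Box p there: b:T, c:F. ✗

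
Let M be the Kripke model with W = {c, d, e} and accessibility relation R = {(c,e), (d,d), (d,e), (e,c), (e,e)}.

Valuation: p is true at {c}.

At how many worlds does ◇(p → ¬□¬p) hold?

3

c: successors {e}; p → ¬□¬p there: e:T. ✓
d: successors {d, e}; p → ¬□¬p there: d:T, e:T. ✓
e: successors {c, e}; p → ¬□¬p there: c:F, e:T. ✓
Satisfying worlds: {c, d, e}.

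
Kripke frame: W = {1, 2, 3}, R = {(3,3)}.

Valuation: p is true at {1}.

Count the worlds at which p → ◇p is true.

2

1: p is T, ◇p is F. ✗
2: p is F, ◇p is F. ✓
3: p is F, ◇p is F. ✓
Satisfying worlds: {2, 3}.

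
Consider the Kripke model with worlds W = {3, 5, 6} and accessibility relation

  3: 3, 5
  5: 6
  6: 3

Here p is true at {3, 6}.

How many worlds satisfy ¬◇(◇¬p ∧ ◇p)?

3: ◇(◇¬p ∧ ◇p) is T. ✗
5: ◇(◇¬p ∧ ◇p) is F. ✓
6: ◇(◇¬p ∧ ◇p) is T. ✗
Satisfying worlds: {5}.

1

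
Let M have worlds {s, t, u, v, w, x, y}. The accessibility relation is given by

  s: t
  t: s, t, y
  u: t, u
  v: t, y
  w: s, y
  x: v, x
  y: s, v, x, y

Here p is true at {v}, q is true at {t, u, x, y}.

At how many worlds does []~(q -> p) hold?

3

s: successors {t}; ~(q -> p) there: t:T. ✓
t: successors {s, t, y}; ~(q -> p) there: s:F, t:T, y:T. ✗
u: successors {t, u}; ~(q -> p) there: t:T, u:T. ✓
v: successors {t, y}; ~(q -> p) there: t:T, y:T. ✓
w: successors {s, y}; ~(q -> p) there: s:F, y:T. ✗
x: successors {v, x}; ~(q -> p) there: v:F, x:T. ✗
y: successors {s, v, x, y}; ~(q -> p) there: s:F, v:F, x:T, y:T. ✗
Satisfying worlds: {s, u, v}.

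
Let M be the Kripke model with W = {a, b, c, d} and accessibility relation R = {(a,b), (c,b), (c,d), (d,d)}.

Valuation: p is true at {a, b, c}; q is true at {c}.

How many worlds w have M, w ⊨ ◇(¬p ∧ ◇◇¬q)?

2

a: successors {b}; ¬p ∧ ◇◇¬q there: b:F. ✗
b: no successors, so ◇(¬p ∧ ◇◇¬q) fails. ✗
c: successors {b, d}; ¬p ∧ ◇◇¬q there: b:F, d:T. ✓
d: successors {d}; ¬p ∧ ◇◇¬q there: d:T. ✓
Satisfying worlds: {c, d}.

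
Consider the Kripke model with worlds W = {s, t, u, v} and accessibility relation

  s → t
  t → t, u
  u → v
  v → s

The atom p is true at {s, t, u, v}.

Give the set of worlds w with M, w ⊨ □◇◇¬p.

s: successors {t}; ◇◇¬p there: t:F. ✗
t: successors {t, u}; ◇◇¬p there: t:F, u:F. ✗
u: successors {v}; ◇◇¬p there: v:F. ✗
v: successors {s}; ◇◇¬p there: s:F. ✗

∅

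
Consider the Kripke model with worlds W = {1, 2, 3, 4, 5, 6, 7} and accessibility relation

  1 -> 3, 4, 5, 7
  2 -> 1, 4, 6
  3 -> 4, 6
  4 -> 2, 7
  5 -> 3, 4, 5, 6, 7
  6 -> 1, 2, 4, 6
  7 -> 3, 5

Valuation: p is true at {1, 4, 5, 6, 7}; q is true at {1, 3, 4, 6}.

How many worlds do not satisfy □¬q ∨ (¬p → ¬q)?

1

1: □¬q is F, ¬p → ¬q is T. ✓
2: □¬q is F, ¬p → ¬q is T. ✓
3: □¬q is F, ¬p → ¬q is F. ✗
4: □¬q is T, ¬p → ¬q is T. ✓
5: □¬q is F, ¬p → ¬q is T. ✓
6: □¬q is F, ¬p → ¬q is T. ✓
7: □¬q is F, ¬p → ¬q is T. ✓
Satisfying worlds: {1, 2, 4, 5, 6, 7}.
So □¬q ∨ (¬p → ¬q) fails at the other 1 world.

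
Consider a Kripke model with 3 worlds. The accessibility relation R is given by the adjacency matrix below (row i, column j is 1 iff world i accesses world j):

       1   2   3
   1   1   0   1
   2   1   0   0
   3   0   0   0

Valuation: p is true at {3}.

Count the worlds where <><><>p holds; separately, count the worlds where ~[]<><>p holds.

2 and 1

For <><><>p:
1: successors {1, 3}; <><>p there: 1:T, 3:F. ✓
2: successors {1}; <><>p there: 1:T. ✓
3: no successors, so <><><>p fails. ✗
— 2 worlds.
For ~[]<><>p:
1: []<><>p is F. ✓
2: []<><>p is T. ✗
3: []<><>p is T. ✗
— 1 world.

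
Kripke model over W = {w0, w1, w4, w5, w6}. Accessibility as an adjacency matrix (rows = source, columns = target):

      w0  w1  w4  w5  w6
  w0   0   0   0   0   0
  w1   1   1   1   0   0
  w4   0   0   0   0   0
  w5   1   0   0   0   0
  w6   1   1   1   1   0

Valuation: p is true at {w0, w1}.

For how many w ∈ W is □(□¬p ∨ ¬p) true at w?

w0: no successors, so □(□¬p ∨ ¬p) holds vacuously. ✓
w1: successors {w0, w1, w4}; □¬p ∨ ¬p there: w0:T, w1:F, w4:T. ✗
w4: no successors, so □(□¬p ∨ ¬p) holds vacuously. ✓
w5: successors {w0}; □¬p ∨ ¬p there: w0:T. ✓
w6: successors {w0, w1, w4, w5}; □¬p ∨ ¬p there: w0:T, w1:F, w4:T, w5:T. ✗
Satisfying worlds: {w0, w4, w5}.

3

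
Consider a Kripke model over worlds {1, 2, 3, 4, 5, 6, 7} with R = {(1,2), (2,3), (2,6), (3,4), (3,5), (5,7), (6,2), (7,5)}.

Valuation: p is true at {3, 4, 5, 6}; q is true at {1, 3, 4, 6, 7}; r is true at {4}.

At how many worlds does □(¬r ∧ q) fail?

4

1: successors {2}; ¬r ∧ q there: 2:F. ✗
2: successors {3, 6}; ¬r ∧ q there: 3:T, 6:T. ✓
3: successors {4, 5}; ¬r ∧ q there: 4:F, 5:F. ✗
4: no successors, so □(¬r ∧ q) holds vacuously. ✓
5: successors {7}; ¬r ∧ q there: 7:T. ✓
6: successors {2}; ¬r ∧ q there: 2:F. ✗
7: successors {5}; ¬r ∧ q there: 5:F. ✗
Satisfying worlds: {2, 4, 5}.
So □(¬r ∧ q) fails at the other 4 worlds.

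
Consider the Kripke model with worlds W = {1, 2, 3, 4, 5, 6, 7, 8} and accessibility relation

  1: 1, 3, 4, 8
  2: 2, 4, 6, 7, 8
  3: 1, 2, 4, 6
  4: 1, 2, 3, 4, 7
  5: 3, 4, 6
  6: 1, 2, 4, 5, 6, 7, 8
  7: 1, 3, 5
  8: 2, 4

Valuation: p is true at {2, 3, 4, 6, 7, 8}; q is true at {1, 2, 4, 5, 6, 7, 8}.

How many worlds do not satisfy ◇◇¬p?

0

1: successors {1, 3, 4, 8}; ◇¬p there: 1:T, 3:T, 4:T, 8:F. ✓
2: successors {2, 4, 6, 7, 8}; ◇¬p there: 2:F, 4:T, 6:T, 7:T, 8:F. ✓
3: successors {1, 2, 4, 6}; ◇¬p there: 1:T, 2:F, 4:T, 6:T. ✓
4: successors {1, 2, 3, 4, 7}; ◇¬p there: 1:T, 2:F, 3:T, 4:T, 7:T. ✓
5: successors {3, 4, 6}; ◇¬p there: 3:T, 4:T, 6:T. ✓
6: successors {1, 2, 4, 5, 6, 7, 8}; ◇¬p there: 1:T, 2:F, 4:T, 5:F, 6:T, 7:T, 8:F. ✓
7: successors {1, 3, 5}; ◇¬p there: 1:T, 3:T, 5:F. ✓
8: successors {2, 4}; ◇¬p there: 2:F, 4:T. ✓
Satisfying worlds: {1, 2, 3, 4, 5, 6, 7, 8}.
So ◇◇¬p fails at the other 0 worlds.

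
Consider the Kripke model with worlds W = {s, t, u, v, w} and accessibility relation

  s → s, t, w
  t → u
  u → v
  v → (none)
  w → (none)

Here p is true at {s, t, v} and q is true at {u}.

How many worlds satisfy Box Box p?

4

s: successors {s, t, w}; Box p there: s:F, t:F, w:T. ✗
t: successors {u}; Box p there: u:T. ✓
u: successors {v}; Box p there: v:T. ✓
v: no successors, so Box Box p holds vacuously. ✓
w: no successors, so Box Box p holds vacuously. ✓
Satisfying worlds: {t, u, v, w}.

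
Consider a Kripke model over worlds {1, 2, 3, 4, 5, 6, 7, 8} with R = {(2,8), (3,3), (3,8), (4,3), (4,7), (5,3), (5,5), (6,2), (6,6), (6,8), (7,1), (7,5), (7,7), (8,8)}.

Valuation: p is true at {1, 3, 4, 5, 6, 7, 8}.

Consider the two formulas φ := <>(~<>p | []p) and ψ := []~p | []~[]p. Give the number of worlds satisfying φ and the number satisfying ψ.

7 and 1

For <>(~<>p | []p):
1: no successors, so <>(~<>p | []p) fails. ✗
2: successors {8}; ~<>p | []p there: 8:T. ✓
3: successors {3, 8}; ~<>p | []p there: 3:T, 8:T. ✓
4: successors {3, 7}; ~<>p | []p there: 3:T, 7:T. ✓
5: successors {3, 5}; ~<>p | []p there: 3:T, 5:T. ✓
6: successors {2, 6, 8}; ~<>p | []p there: 2:T, 6:F, 8:T. ✓
7: successors {1, 5, 7}; ~<>p | []p there: 1:T, 5:T, 7:T. ✓
8: successors {8}; ~<>p | []p there: 8:T. ✓
— 7 worlds.
For []~p | []~[]p:
1: []~p is T, []~[]p is T. ✓
2: []~p is F, []~[]p is F. ✗
3: []~p is F, []~[]p is F. ✗
4: []~p is F, []~[]p is F. ✗
5: []~p is F, []~[]p is F. ✗
6: []~p is F, []~[]p is F. ✗
7: []~p is F, []~[]p is F. ✗
8: []~p is F, []~[]p is F. ✗
— 1 world.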